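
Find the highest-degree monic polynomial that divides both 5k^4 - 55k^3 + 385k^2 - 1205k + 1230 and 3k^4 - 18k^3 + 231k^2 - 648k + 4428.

k^2 - 6k + 41

Repeated division with remainder:
  5k^4 - 55k^3 + 385k^2 - 1205k + 1230 = (5/3)(3k^4 - 18k^3 + 231k^2 - 648k + 4428) + (-25k^3 - 125k - 6150)
  3k^4 - 18k^3 + 231k^2 - 648k + 4428 = (-(3/25)k + 18/25)(-25k^3 - 125k - 6150) + (216k^2 - 1296k + 8856)
  -25k^3 - 125k - 6150 = (-(25/216)k - 25/36)(216k^2 - 1296k + 8856) + (0)
Last nonzero remainder: 216k^2 - 1296k + 8856. Dividing through by 216 gives the monic gcd k^2 - 6k + 41.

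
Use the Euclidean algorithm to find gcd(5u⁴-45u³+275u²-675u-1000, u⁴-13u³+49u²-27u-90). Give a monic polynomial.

u²-4u-5

Repeated division with remainder:
  5u⁴-45u³+275u²-675u-1000 = (5)(u⁴-13u³+49u²-27u-90) + (20u³+30u²-540u-550)
  u⁴-13u³+49u²-27u-90 = ((1/20)u-29/40)(20u³+30u²-540u-550) + ((391/4)u²-391u-1955/4)
  20u³+30u²-540u-550 = ((80/391)u+440/391)((391/4)u²-391u-1955/4) + (0)
Last nonzero remainder: (391/4)u²-391u-1955/4. Dividing through by 391/4 gives the monic gcd u²-4u-5.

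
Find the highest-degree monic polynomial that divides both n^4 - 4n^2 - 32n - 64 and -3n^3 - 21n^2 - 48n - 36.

By polynomial division,
  n^4 - 4n^2 - 32n - 64 = (-(1/3)n + 7/3)(-3n^3 - 21n^2 - 48n - 36) + (29n^2 + 68n + 20)
  -3n^3 - 21n^2 - 48n - 36 = (-(3/29)n - 405/841)(29n^2 + 68n + 20) + (-(11088/841)n - 22176/841)
  29n^2 + 68n + 20 = (-(24389/11088)n - 4205/5544)(-(11088/841)n - 22176/841) + (0)
Last nonzero remainder: -(11088/841)n - 22176/841. Dividing through by -11088/841 gives the monic gcd n + 2.

n + 2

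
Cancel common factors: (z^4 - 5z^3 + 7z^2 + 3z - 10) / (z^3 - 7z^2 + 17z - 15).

(z^2 - z - 2)/(z - 3)

Repeated division with remainder:
  z^4 - 5z^3 + 7z^2 + 3z - 10 = (z + 2)(z^3 - 7z^2 + 17z - 15) + (4z^2 - 16z + 20)
  z^3 - 7z^2 + 17z - 15 = ((1/4)z - 3/4)(4z^2 - 16z + 20) + (0)
Last nonzero remainder: 4z^2 - 16z + 20. Dividing through by 4 gives the monic gcd z^2 - 4z + 5.
Cancel z^2 - 4z + 5 from numerator and denominator to get the reduced form.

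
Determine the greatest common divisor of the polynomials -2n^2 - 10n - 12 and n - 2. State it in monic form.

By polynomial division,
  -2n^2 - 10n - 12 = (-2n - 14)(n - 2) + (-40)
  n - 2 = (-(1/40)n + 1/20)(-40) + (0)
The last nonzero remainder is the constant -40, so the polynomials are coprime and gcd = 1.

1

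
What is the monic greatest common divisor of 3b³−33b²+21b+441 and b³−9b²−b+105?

b²−4b−21

Apply the Euclidean algorithm:
  3b³−33b²+21b+441 = (3)(b³−9b²−b+105) + (−6b²+24b+126)
  b³−9b²−b+105 = (−(1/6)b+5/6)(−6b²+24b+126) + (0)
Last nonzero remainder: −6b²+24b+126. Dividing through by −6 gives the monic gcd b²−4b−21.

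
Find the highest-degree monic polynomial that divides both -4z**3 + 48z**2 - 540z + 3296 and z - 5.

1

Euclidean algorithm in ℚ[z]:
  -4z**3 + 48z**2 - 540z + 3296 = (-4z**2 + 28z - 400)(z - 5) + (1296)
  z - 5 = ((1/1296)z - 5/1296)(1296) + (0)
The last nonzero remainder is the constant 1296, so the polynomials are coprime and gcd = 1.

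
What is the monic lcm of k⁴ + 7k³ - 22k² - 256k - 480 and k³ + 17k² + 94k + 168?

k⁶ + 20k⁵ + 111k⁴ - 248k³ - 4732k² - 16992k - 20160

By polynomial division,
  k⁴ + 7k³ - 22k² - 256k - 480 = (k - 10)(k³ + 17k² + 94k + 168) + (54k² + 516k + 1200)
  k³ + 17k² + 94k + 168 = ((1/54)k + 67/486)(54k² + 516k + 1200) + ((52/81)k + 208/81)
  54k² + 516k + 1200 = ((2187/26)k + 6075/13)((52/81)k + 208/81) + (0)
Last nonzero remainder: (52/81)k + 208/81. Dividing through by 52/81 gives the monic gcd k + 4.
Then lcm(f, g) = f·g / gcd(f, g); expanding and making the result monic gives the answer.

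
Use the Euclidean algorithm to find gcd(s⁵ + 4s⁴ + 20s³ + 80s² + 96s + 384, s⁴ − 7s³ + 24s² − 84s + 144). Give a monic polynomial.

Repeated division with remainder:
  s⁵ + 4s⁴ + 20s³ + 80s² + 96s + 384 = (s + 11)(s⁴ − 7s³ + 24s² − 84s + 144) + (73s³ − 100s² + 876s − 1200)
  s⁴ − 7s³ + 24s² − 84s + 144 = ((1/73)s − 411/5329)(73s³ − 100s² + 876s − 1200) + ((22848/5329)s² + 274176/5329)
  73s³ − 100s² + 876s − 1200 = ((389017/22848)s − 133225/5712)((22848/5329)s² + 274176/5329) + (0)
Last nonzero remainder: (22848/5329)s² + 274176/5329. Dividing through by 22848/5329 gives the monic gcd s² + 12.

s² + 12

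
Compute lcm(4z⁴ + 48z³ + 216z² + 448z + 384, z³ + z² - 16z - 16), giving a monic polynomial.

By polynomial division,
  4z⁴ + 48z³ + 216z² + 448z + 384 = (4z + 44)(z³ + z² - 16z - 16) + (236z² + 1216z + 1088)
  z³ + z² - 16z - 16 = ((1/236)z - 245/13924)(236z² + 1216z + 1088) + ((2736/3481)z + 10944/3481)
  236z² + 1216z + 1088 = ((205379/684)z + 59177/171)((2736/3481)z + 10944/3481) + (0)
Last nonzero remainder: (2736/3481)z + 10944/3481. Dividing through by 2736/3481 gives the monic gcd z + 4.
Then lcm(f, g) = f·g / gcd(f, g); expanding and making the result monic gives the answer.

z⁶ + 9z⁵ + 14z⁴ - 98z³ - 456z² - 736z - 384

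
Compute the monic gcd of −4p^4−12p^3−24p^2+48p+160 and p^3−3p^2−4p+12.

Repeated division with remainder:
  −4p^4−12p^3−24p^2+48p+160 = (−4p−24)(p^3−3p^2−4p+12) + (−112p^2+448)
  p^3−3p^2−4p+12 = (−(1/112)p+3/112)(−112p^2+448) + (0)
Last nonzero remainder: −112p^2+448. Dividing through by −112 gives the monic gcd p^2−4.

p^2−4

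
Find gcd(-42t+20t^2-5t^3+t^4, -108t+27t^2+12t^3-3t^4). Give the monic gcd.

Apply the Euclidean algorithm:
  t^4-5t^3+20t^2-42t = (-1/3)(-3t^4+12t^3+27t^2-108t) + (-t^3+29t^2-78t)
  -3t^4+12t^3+27t^2-108t = (3t+75)(-t^3+29t^2-78t) + (-1914t^2+5742t)
  -t^3+29t^2-78t = ((1/1914)t-13/957)(-1914t^2+5742t) + (0)
Last nonzero remainder: -1914t^2+5742t. Dividing through by -1914 gives the monic gcd t^2-3t.

-3t+t^2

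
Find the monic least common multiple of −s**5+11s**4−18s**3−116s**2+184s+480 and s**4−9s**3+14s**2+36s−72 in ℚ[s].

Apply the Euclidean algorithm:
  −s**5+11s**4−18s**3−116s**2+184s+480 = (−s+2)(s**4−9s**3+14s**2+36s−72) + (14s**3−108s**2+40s+624)
  s**4−9s**3+14s**2+36s−72 = ((1/14)s−9/98)(14s**3−108s**2+40s+624) + ((60/49)s**2−(240/49)s−720/49)
  14s**3−108s**2+40s+624 = ((343/30)s−637/15)((60/49)s**2−(240/49)s−720/49) + (0)
Last nonzero remainder: (60/49)s**2−(240/49)s−720/49. Dividing through by 60/49 gives the monic gcd s**2−4s−12.
Then lcm(f, g) = f·g / gcd(f, g); expanding and making the result monic gives the answer.

s**7−16s**6+79s**5−40s**4−656s**3+1136s**2+1296s−2880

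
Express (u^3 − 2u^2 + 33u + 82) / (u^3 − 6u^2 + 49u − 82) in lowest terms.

Apply the Euclidean algorithm:
  u^3 − 2u^2 + 33u + 82 = (u^3 − 6u^2 + 49u − 82) + (4u^2 − 16u + 164)
  u^3 − 6u^2 + 49u − 82 = ((1/4)u − 1/2)(4u^2 − 16u + 164) + (0)
Last nonzero remainder: 4u^2 − 16u + 164. Dividing through by 4 gives the monic gcd u^2 − 4u + 41.
Cancel u^2 − 4u + 41 from numerator and denominator to get the reduced form.

(u + 2)/(u − 2)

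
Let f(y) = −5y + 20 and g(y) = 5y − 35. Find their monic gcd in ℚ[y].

1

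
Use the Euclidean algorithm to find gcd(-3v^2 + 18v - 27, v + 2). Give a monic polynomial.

By polynomial division,
  -3v^2 + 18v - 27 = (-3v + 24)(v + 2) + (-75)
  v + 2 = (-(1/75)v - 2/75)(-75) + (0)
The last nonzero remainder is the constant -75, so the polynomials are coprime and gcd = 1.

1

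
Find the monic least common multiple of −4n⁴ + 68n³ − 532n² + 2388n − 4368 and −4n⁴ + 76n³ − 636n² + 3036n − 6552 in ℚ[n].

Apply the Euclidean algorithm:
  −4n⁴ + 68n³ − 532n² + 2388n − 4368 = (−4n⁴ + 76n³ − 636n² + 3036n − 6552) + (−8n³ + 104n² − 648n + 2184)
  −4n⁴ + 76n³ − 636n² + 3036n − 6552 = ((1/2)n − 3)(−8n³ + 104n² − 648n + 2184) + (0)
Last nonzero remainder: −8n³ + 104n² − 648n + 2184. Dividing through by −8 gives the monic gcd n³ − 13n² + 81n − 273.
Then lcm(f, g) = f·g / gcd(f, g); expanding and making the result monic gives the answer.

n⁵ − 23n⁴ + 235n³ − 1395n² + 4674n − 6552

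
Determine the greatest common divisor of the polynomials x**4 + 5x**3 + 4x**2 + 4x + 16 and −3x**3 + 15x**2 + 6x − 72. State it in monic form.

Apply the Euclidean algorithm:
  x**4 + 5x**3 + 4x**2 + 4x + 16 = (−(1/3)x − 10/3)(−3x**3 + 15x**2 + 6x − 72) + (56x**2 − 224)
  −3x**3 + 15x**2 + 6x − 72 = (−(3/56)x + 15/56)(56x**2 − 224) + (−6x − 12)
  56x**2 − 224 = (−(28/3)x + 56/3)(−6x − 12) + (0)
Last nonzero remainder: −6x − 12. Dividing through by −6 gives the monic gcd x + 2.

x + 2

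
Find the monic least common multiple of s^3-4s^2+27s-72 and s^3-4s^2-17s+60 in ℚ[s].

s^5-5s^4+11s^3-19s^2-468s+1440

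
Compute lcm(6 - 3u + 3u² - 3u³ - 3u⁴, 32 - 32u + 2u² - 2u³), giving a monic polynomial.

Apply the Euclidean algorithm:
  -3u⁴ - 3u³ + 3u² - 3u + 6 = ((3/2)u + 3)(-2u³ + 2u² - 32u + 32) + (45u² + 45u - 90)
  -2u³ + 2u² - 32u + 32 = (-(2/45)u + 4/45)(45u² + 45u - 90) + (-40u + 40)
  45u² + 45u - 90 = (-(9/8)u - 9/4)(-40u + 40) + (0)
Last nonzero remainder: -40u + 40. Dividing through by -40 gives the monic gcd u - 1.
Then lcm(f, g) = f·g / gcd(f, g); expanding and making the result monic gives the answer.

-32 + 16u - 18u² + 17u³ + 15u⁴ + u⁵ + u⁶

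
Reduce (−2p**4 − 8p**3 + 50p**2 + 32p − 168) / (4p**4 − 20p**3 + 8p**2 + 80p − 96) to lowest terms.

(−p − 7)/(2p − 4)

By polynomial division,
  −2p**4 − 8p**3 + 50p**2 + 32p − 168 = (−1/2)(4p**4 − 20p**3 + 8p**2 + 80p − 96) + (−18p**3 + 54p**2 + 72p − 216)
  4p**4 − 20p**3 + 8p**2 + 80p − 96 = (−(2/9)p + 4/9)(−18p**3 + 54p**2 + 72p − 216) + (0)
Last nonzero remainder: −18p**3 + 54p**2 + 72p − 216. Dividing through by −18 gives the monic gcd p**3 − 3p**2 − 4p + 12.
Cancel p**3 − 3p**2 − 4p + 12 from numerator and denominator to get the reduced form.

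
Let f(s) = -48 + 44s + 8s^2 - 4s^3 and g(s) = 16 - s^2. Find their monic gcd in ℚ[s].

Apply the Euclidean algorithm:
  -4s^3 + 8s^2 + 44s - 48 = (4s - 8)(-s^2 + 16) + (-20s + 80)
  -s^2 + 16 = ((1/20)s + 1/5)(-20s + 80) + (0)
Last nonzero remainder: -20s + 80. Dividing through by -20 gives the monic gcd s - 4.

-4 + s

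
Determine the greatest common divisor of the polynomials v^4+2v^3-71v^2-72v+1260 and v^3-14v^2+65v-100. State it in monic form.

v-5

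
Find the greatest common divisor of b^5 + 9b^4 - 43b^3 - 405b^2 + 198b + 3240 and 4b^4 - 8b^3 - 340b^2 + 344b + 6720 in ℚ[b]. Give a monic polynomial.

By polynomial division,
  b^5 + 9b^4 - 43b^3 - 405b^2 + 198b + 3240 = ((1/4)b + 11/4)(4b^4 - 8b^3 - 340b^2 + 344b + 6720) + (64b^3 + 444b^2 - 2428b - 15240)
  4b^4 - 8b^3 - 340b^2 + 344b + 6720 = ((1/16)b - 143/256)(64b^3 + 444b^2 - 2428b - 15240) + ((3825/64)b^2 - (3825/64)b - 57375/32)
  64b^3 + 444b^2 - 2428b - 15240 = ((4096/3825)b + 32512/3825)((3825/64)b^2 - (3825/64)b - 57375/32) + (0)
Last nonzero remainder: (3825/64)b^2 - (3825/64)b - 57375/32. Dividing through by 3825/64 gives the monic gcd b^2 - b - 30.

b^2 - b - 30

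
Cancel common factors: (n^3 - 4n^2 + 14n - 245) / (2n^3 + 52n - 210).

(n - 7)/(2n - 6)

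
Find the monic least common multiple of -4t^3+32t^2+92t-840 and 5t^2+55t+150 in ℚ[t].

t^4-2t^3-71t^2+72t+1260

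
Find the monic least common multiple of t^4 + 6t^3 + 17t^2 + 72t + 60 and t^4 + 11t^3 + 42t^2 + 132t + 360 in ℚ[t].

t^5 + 12t^4 + 53t^3 + 174t^2 + 492t + 360

By polynomial division,
  t^4 + 6t^3 + 17t^2 + 72t + 60 = (t^4 + 11t^3 + 42t^2 + 132t + 360) + (−5t^3 − 25t^2 − 60t − 300)
  t^4 + 11t^3 + 42t^2 + 132t + 360 = (−(1/5)t − 6/5)(−5t^3 − 25t^2 − 60t − 300) + (0)
Last nonzero remainder: −5t^3 − 25t^2 − 60t − 300. Dividing through by −5 gives the monic gcd t^3 + 5t^2 + 12t + 60.
Then lcm(f, g) = f·g / gcd(f, g); expanding and making the result monic gives the answer.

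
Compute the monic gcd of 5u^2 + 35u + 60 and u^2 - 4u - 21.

u + 3

Euclidean algorithm in ℚ[u]:
  5u^2 + 35u + 60 = (5)(u^2 - 4u - 21) + (55u + 165)
  u^2 - 4u - 21 = ((1/55)u - 7/55)(55u + 165) + (0)
Last nonzero remainder: 55u + 165. Dividing through by 55 gives the monic gcd u + 3.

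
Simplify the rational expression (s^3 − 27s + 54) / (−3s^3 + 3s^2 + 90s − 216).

Euclidean algorithm in ℚ[s]:
  s^3 − 27s + 54 = (−1/3)(−3s^3 + 3s^2 + 90s − 216) + (s^2 + 3s − 18)
  −3s^3 + 3s^2 + 90s − 216 = (−3s + 12)(s^2 + 3s − 18) + (0)
The last nonzero remainder s^2 + 3s − 18 is already monic.
Cancel s^2 + 3s − 18 from numerator and denominator to get the reduced form.

(−s + 3)/(3s − 12)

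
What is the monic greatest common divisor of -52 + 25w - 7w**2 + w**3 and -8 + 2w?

-4 + w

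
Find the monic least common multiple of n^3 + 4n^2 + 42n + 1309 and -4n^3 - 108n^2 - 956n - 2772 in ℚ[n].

Repeated division with remainder:
  n^3 + 4n^2 + 42n + 1309 = (-1/4)(-4n^3 - 108n^2 - 956n - 2772) + (-23n^2 - 197n + 616)
  -4n^3 - 108n^2 - 956n - 2772 = ((4/23)n + 1696/529)(-23n^2 - 197n + 616) + (-(228284/529)n - 2511124/529)
  -23n^2 - 197n + 616 = ((12167/228284)n - 1058/8153)(-(228284/529)n - 2511124/529) + (0)
Last nonzero remainder: -(228284/529)n - 2511124/529. Dividing through by -228284/529 gives the monic gcd n + 11.
Then lcm(f, g) = f·g / gcd(f, g); expanding and making the result monic gives the answer.

n^5 + 20n^4 + 169n^3 + 2233n^2 + 23590n + 82467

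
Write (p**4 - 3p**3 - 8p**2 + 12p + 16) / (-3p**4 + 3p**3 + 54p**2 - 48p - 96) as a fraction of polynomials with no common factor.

Apply the Euclidean algorithm:
  p**4 - 3p**3 - 8p**2 + 12p + 16 = (-1/3)(-3p**4 + 3p**3 + 54p**2 - 48p - 96) + (-2p**3 + 10p**2 - 4p - 16)
  -3p**4 + 3p**3 + 54p**2 - 48p - 96 = ((3/2)p + 6)(-2p**3 + 10p**2 - 4p - 16) + (0)
Last nonzero remainder: -2p**3 + 10p**2 - 4p - 16. Dividing through by -2 gives the monic gcd p**3 - 5p**2 + 2p + 8.
Cancel p**3 - 5p**2 + 2p + 8 from numerator and denominator to get the reduced form.

(-p - 2)/(3p + 12)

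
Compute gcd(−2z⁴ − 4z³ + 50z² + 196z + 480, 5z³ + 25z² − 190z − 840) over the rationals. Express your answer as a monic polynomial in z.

z − 6

Apply the Euclidean algorithm:
  −2z⁴ − 4z³ + 50z² + 196z + 480 = (−(2/5)z + 6/5)(5z³ + 25z² − 190z − 840) + (−56z² + 88z + 1488)
  5z³ + 25z² − 190z − 840 = (−(5/56)z − 115/196)(−56z² + 88z + 1488) + (−(270/49)z + 1620/49)
  −56z² + 88z + 1488 = ((1372/135)z + 6076/135)(−(270/49)z + 1620/49) + (0)
Last nonzero remainder: −(270/49)z + 1620/49. Dividing through by −270/49 gives the monic gcd z − 6.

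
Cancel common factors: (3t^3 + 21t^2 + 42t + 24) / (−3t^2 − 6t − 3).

Apply the Euclidean algorithm:
  3t^3 + 21t^2 + 42t + 24 = (−t − 5)(−3t^2 − 6t − 3) + (9t + 9)
  −3t^2 − 6t − 3 = (−(1/3)t − 1/3)(9t + 9) + (0)
Last nonzero remainder: 9t + 9. Dividing through by 9 gives the monic gcd t + 1.
Cancel t + 1 from numerator and denominator to get the reduced form.

(−t^2 − 6t − 8)/(t + 1)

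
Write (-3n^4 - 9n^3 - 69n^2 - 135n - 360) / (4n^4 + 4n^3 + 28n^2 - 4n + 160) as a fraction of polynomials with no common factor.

(-3n^2 - 45)/(4n^2 - 8n + 20)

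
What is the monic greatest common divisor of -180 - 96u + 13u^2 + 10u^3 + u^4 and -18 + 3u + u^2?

-18 + 3u + u^2

Euclidean algorithm in ℚ[u]:
  u^4 + 10u^3 + 13u^2 - 96u - 180 = (u^2 + 7u + 10)(u^2 + 3u - 18) + (0)
The last nonzero remainder u^2 + 3u - 18 is already monic.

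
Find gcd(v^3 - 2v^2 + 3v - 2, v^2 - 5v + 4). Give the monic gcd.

v - 1

Apply the Euclidean algorithm:
  v^3 - 2v^2 + 3v - 2 = (v + 3)(v^2 - 5v + 4) + (14v - 14)
  v^2 - 5v + 4 = ((1/14)v - 2/7)(14v - 14) + (0)
Last nonzero remainder: 14v - 14. Dividing through by 14 gives the monic gcd v - 1.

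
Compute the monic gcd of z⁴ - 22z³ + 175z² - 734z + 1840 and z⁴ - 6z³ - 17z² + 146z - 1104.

By polynomial division,
  z⁴ - 22z³ + 175z² - 734z + 1840 = (z⁴ - 6z³ - 17z² + 146z - 1104) + (-16z³ + 192z² - 880z + 2944)
  z⁴ - 6z³ - 17z² + 146z - 1104 = (-(1/16)z - 3/8)(-16z³ + 192z² - 880z + 2944) + (0)
Last nonzero remainder: -16z³ + 192z² - 880z + 2944. Dividing through by -16 gives the monic gcd z³ - 12z² + 55z - 184.

z³ - 12z² + 55z - 184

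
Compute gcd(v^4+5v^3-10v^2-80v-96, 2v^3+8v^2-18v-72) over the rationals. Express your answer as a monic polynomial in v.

v^2+7v+12

By polynomial division,
  v^4+5v^3-10v^2-80v-96 = ((1/2)v+1/2)(2v^3+8v^2-18v-72) + (-5v^2-35v-60)
  2v^3+8v^2-18v-72 = (-(2/5)v+6/5)(-5v^2-35v-60) + (0)
Last nonzero remainder: -5v^2-35v-60. Dividing through by -5 gives the monic gcd v^2+7v+12.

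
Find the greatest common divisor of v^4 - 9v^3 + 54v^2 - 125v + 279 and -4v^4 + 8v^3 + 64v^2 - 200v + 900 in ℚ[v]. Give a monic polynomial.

v^2 - 2v + 9

Euclidean algorithm in ℚ[v]:
  v^4 - 9v^3 + 54v^2 - 125v + 279 = (-1/4)(-4v^4 + 8v^3 + 64v^2 - 200v + 900) + (-7v^3 + 70v^2 - 175v + 504)
  -4v^4 + 8v^3 + 64v^2 - 200v + 900 = ((4/7)v + 32/7)(-7v^3 + 70v^2 - 175v + 504) + (-156v^2 + 312v - 1404)
  -7v^3 + 70v^2 - 175v + 504 = ((7/156)v - 14/39)(-156v^2 + 312v - 1404) + (0)
Last nonzero remainder: -156v^2 + 312v - 1404. Dividing through by -156 gives the monic gcd v^2 - 2v + 9.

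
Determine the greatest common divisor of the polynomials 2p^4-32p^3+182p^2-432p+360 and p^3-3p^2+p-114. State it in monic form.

Repeated division with remainder:
  2p^4-32p^3+182p^2-432p+360 = (2p-26)(p^3-3p^2+p-114) + (102p^2-178p-2604)
  p^3-3p^2+p-114 = ((1/102)p-32/2601)(102p^2-178p-2604) + ((63307/2601)p-126614/867)
  102p^2-178p-2604 = ((265302/63307)p+1128834/63307)((63307/2601)p-126614/867) + (0)
Last nonzero remainder: (63307/2601)p-126614/867. Dividing through by 63307/2601 gives the monic gcd p-6.

p-6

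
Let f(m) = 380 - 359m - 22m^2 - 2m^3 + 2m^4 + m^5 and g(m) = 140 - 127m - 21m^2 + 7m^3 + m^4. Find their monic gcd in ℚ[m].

20 - 21m + m^3

Apply the Euclidean algorithm:
  m^5 + 2m^4 - 2m^3 - 22m^2 - 359m + 380 = (m - 5)(m^4 + 7m^3 - 21m^2 - 127m + 140) + (54m^3 - 1134m + 1080)
  m^4 + 7m^3 - 21m^2 - 127m + 140 = ((1/54)m + 7/54)(54m^3 - 1134m + 1080) + (0)
Last nonzero remainder: 54m^3 - 1134m + 1080. Dividing through by 54 gives the monic gcd m^3 - 21m + 20.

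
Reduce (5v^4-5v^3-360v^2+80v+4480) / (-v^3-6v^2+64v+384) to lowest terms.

(-5v^3-35v^2+80v+560)/(v^2+14v+48)

Euclidean algorithm in ℚ[v]:
  5v^4-5v^3-360v^2+80v+4480 = (-5v+35)(-v^3-6v^2+64v+384) + (170v^2-240v-8960)
  -v^3-6v^2+64v+384 = (-(1/170)v-63/1445)(170v^2-240v-8960) + ((240/289)v-1920/289)
  170v^2-240v-8960 = ((4913/24)v+4046/3)((240/289)v-1920/289) + (0)
Last nonzero remainder: (240/289)v-1920/289. Dividing through by 240/289 gives the monic gcd v-8.
Cancel v-8 from numerator and denominator to get the reduced form.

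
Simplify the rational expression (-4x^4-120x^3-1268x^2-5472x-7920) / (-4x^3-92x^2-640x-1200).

Euclidean algorithm in ℚ[x]:
  -4x^4-120x^3-1268x^2-5472x-7920 = (x+7)(-4x^3-92x^2-640x-1200) + (16x^2+208x+480)
  -4x^3-92x^2-640x-1200 = (-(1/4)x-5/2)(16x^2+208x+480) + (0)
Last nonzero remainder: 16x^2+208x+480. Dividing through by 16 gives the monic gcd x^2+13x+30.
Cancel x^2+13x+30 from numerator and denominator to get the reduced form.

(x^2+17x+66)/(x+10)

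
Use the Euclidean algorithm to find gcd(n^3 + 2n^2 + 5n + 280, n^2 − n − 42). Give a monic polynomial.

By polynomial division,
  n^3 + 2n^2 + 5n + 280 = (n + 3)(n^2 − n − 42) + (50n + 406)
  n^2 − n − 42 = ((1/50)n − 114/625)(50n + 406) + (20034/625)
  50n + 406 = ((15625/10017)n + 18125/1431)(20034/625) + (0)
The last nonzero remainder is the constant 20034/625, so the polynomials are coprime and gcd = 1.

1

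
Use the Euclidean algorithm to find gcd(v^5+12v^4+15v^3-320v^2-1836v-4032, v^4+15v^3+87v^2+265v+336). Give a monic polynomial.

Repeated division with remainder:
  v^5+12v^4+15v^3-320v^2-1836v-4032 = (v-3)(v^4+15v^3+87v^2+265v+336) + (-27v^3-324v^2-1377v-3024)
  v^4+15v^3+87v^2+265v+336 = (-(1/27)v-1/9)(-27v^3-324v^2-1377v-3024) + (0)
Last nonzero remainder: -27v^3-324v^2-1377v-3024. Dividing through by -27 gives the monic gcd v^3+12v^2+51v+112.

v^3+12v^2+51v+112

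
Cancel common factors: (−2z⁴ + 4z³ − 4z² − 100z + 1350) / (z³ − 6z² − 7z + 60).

(−2z³ − 6z² − 34z − 270)/(z² − z − 12)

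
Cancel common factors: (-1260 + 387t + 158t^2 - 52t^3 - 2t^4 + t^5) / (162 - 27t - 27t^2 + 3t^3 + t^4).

(140 - 43t - 2t^2 + t^3)/(-18 + 3t + t^2)

Apply the Euclidean algorithm:
  t^5 - 2t^4 - 52t^3 + 158t^2 + 387t - 1260 = (t - 5)(t^4 + 3t^3 - 27t^2 - 27t + 162) + (-10t^3 + 50t^2 + 90t - 450)
  t^4 + 3t^3 - 27t^2 - 27t + 162 = (-(1/10)t - 4/5)(-10t^3 + 50t^2 + 90t - 450) + (22t^2 - 198)
  -10t^3 + 50t^2 + 90t - 450 = (-(5/11)t + 25/11)(22t^2 - 198) + (0)
Last nonzero remainder: 22t^2 - 198. Dividing through by 22 gives the monic gcd t^2 - 9.
Cancel t^2 - 9 from numerator and denominator to get the reduced form.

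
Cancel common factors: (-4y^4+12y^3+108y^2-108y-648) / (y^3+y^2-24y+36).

Euclidean algorithm in ℚ[y]:
  -4y^4+12y^3+108y^2-108y-648 = (-4y+16)(y^3+y^2-24y+36) + (-4y^2+420y-1224)
  y^3+y^2-24y+36 = (-(1/4)y-53/2)(-4y^2+420y-1224) + (10800y-32400)
  -4y^2+420y-1224 = (-(1/2700)y+17/450)(10800y-32400) + (0)
Last nonzero remainder: 10800y-32400. Dividing through by 10800 gives the monic gcd y-3.
Cancel y-3 from numerator and denominator to get the reduced form.

(-4y^3+108y+216)/(y^2+4y-12)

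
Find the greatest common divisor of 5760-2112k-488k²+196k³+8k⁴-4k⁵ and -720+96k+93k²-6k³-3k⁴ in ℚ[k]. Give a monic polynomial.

48-16k-3k²+k³

Euclidean algorithm in ℚ[k]:
  -4k⁵+8k⁴+196k³-488k²-2112k+5760 = ((4/3)k-16/3)(-3k⁴-6k³+93k²+96k-720) + (40k³-120k²-640k+1920)
  -3k⁴-6k³+93k²+96k-720 = (-(3/40)k-3/8)(40k³-120k²-640k+1920) + (0)
Last nonzero remainder: 40k³-120k²-640k+1920. Dividing through by 40 gives the monic gcd k³-3k²-16k+48.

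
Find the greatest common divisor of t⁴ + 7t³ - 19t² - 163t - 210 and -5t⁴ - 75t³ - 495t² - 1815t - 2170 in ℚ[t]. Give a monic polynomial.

t² + 9t + 14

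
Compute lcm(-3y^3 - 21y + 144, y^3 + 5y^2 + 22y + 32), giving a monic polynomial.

Apply the Euclidean algorithm:
  -3y^3 - 21y + 144 = (-3)(y^3 + 5y^2 + 22y + 32) + (15y^2 + 45y + 240)
  y^3 + 5y^2 + 22y + 32 = ((1/15)y + 2/15)(15y^2 + 45y + 240) + (0)
Last nonzero remainder: 15y^2 + 45y + 240. Dividing through by 15 gives the monic gcd y^2 + 3y + 16.
Then lcm(f, g) = f·g / gcd(f, g); expanding and making the result monic gives the answer.

y^4 + 2y^3 + 7y^2 - 34y - 96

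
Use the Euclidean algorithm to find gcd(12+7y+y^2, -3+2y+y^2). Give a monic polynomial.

3+y

Apply the Euclidean algorithm:
  y^2+7y+12 = (y^2+2y-3) + (5y+15)
  y^2+2y-3 = ((1/5)y-1/5)(5y+15) + (0)
Last nonzero remainder: 5y+15. Dividing through by 5 gives the monic gcd y+3.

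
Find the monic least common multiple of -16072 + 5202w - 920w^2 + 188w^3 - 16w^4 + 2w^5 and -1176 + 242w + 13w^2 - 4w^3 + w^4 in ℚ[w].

Euclidean algorithm in ℚ[w]:
  2w^5 - 16w^4 + 188w^3 - 920w^2 + 5202w - 16072 = (2w - 8)(w^4 - 4w^3 + 13w^2 + 242w - 1176) + (130w^3 - 1300w^2 + 9490w - 25480)
  w^4 - 4w^3 + 13w^2 + 242w - 1176 = ((1/130)w + 3/65)(130w^3 - 1300w^2 + 9490w - 25480) + (0)
Last nonzero remainder: 130w^3 - 1300w^2 + 9490w - 25480. Dividing through by 130 gives the monic gcd w^3 - 10w^2 + 73w - 196.
Then lcm(f, g) = f·g / gcd(f, g); expanding and making the result monic gives the answer.

-48216 + 7570w - 159w^2 + 104w^3 + 46w^4 - 2w^5 + w^6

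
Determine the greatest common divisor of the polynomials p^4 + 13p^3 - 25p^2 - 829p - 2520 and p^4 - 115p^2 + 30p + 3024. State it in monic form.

Apply the Euclidean algorithm:
  p^4 + 13p^3 - 25p^2 - 829p - 2520 = (p^4 - 115p^2 + 30p + 3024) + (13p^3 + 90p^2 - 859p - 5544)
  p^4 - 115p^2 + 30p + 3024 = ((1/13)p - 90/169)(13p^3 + 90p^2 - 859p - 5544) + (-(168/169)p^2 - (168/169)p + 12096/169)
  13p^3 + 90p^2 - 859p - 5544 = (-(2197/168)p - 1859/24)(-(168/169)p^2 - (168/169)p + 12096/169) + (0)
Last nonzero remainder: -(168/169)p^2 - (168/169)p + 12096/169. Dividing through by -168/169 gives the monic gcd p^2 + p - 72.

p^2 + p - 72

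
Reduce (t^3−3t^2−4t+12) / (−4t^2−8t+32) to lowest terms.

By polynomial division,
  t^3−3t^2−4t+12 = (−(1/4)t+5/4)(−4t^2−8t+32) + (14t−28)
  −4t^2−8t+32 = (−(2/7)t−8/7)(14t−28) + (0)
Last nonzero remainder: 14t−28. Dividing through by 14 gives the monic gcd t−2.
Cancel t−2 from numerator and denominator to get the reduced form.

(−t^2+t+6)/(4t+16)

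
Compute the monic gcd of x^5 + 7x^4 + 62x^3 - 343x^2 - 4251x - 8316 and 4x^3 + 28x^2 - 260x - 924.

Apply the Euclidean algorithm:
  x^5 + 7x^4 + 62x^3 - 343x^2 - 4251x - 8316 = ((1/4)x^2 + 127/4)(4x^3 + 28x^2 - 260x - 924) + (-1001x^2 + 4004x + 21021)
  4x^3 + 28x^2 - 260x - 924 = (-(4/1001)x - 4/91)(-1001x^2 + 4004x + 21021) + (0)
Last nonzero remainder: -1001x^2 + 4004x + 21021. Dividing through by -1001 gives the monic gcd x^2 - 4x - 21.

x^2 - 4x - 21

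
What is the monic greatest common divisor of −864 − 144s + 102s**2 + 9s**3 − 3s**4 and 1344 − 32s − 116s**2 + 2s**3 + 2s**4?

Apply the Euclidean algorithm:
  −3s**4 + 9s**3 + 102s**2 − 144s − 864 = (−3/2)(2s**4 + 2s**3 − 116s**2 − 32s + 1344) + (12s**3 − 72s**2 − 192s + 1152)
  2s**4 + 2s**3 − 116s**2 − 32s + 1344 = ((1/6)s + 7/6)(12s**3 − 72s**2 − 192s + 1152) + (0)
Last nonzero remainder: 12s**3 − 72s**2 − 192s + 1152. Dividing through by 12 gives the monic gcd s**3 − 6s**2 − 16s + 96.

96 − 16s − 6s**2 + s**3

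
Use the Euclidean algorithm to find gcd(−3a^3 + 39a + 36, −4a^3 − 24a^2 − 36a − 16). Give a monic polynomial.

a + 1

Euclidean algorithm in ℚ[a]:
  −3a^3 + 39a + 36 = (3/4)(−4a^3 − 24a^2 − 36a − 16) + (18a^2 + 66a + 48)
  −4a^3 − 24a^2 − 36a − 16 = (−(2/9)a − 14/27)(18a^2 + 66a + 48) + ((80/9)a + 80/9)
  18a^2 + 66a + 48 = ((81/40)a + 27/5)((80/9)a + 80/9) + (0)
Last nonzero remainder: (80/9)a + 80/9. Dividing through by 80/9 gives the monic gcd a + 1.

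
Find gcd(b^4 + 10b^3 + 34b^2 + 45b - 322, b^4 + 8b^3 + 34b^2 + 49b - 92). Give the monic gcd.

b^2 + 5b + 23

Apply the Euclidean algorithm:
  b^4 + 10b^3 + 34b^2 + 45b - 322 = (b^4 + 8b^3 + 34b^2 + 49b - 92) + (2b^3 - 4b - 230)
  b^4 + 8b^3 + 34b^2 + 49b - 92 = ((1/2)b + 4)(2b^3 - 4b - 230) + (36b^2 + 180b + 828)
  2b^3 - 4b - 230 = ((1/18)b - 5/18)(36b^2 + 180b + 828) + (0)
Last nonzero remainder: 36b^2 + 180b + 828. Dividing through by 36 gives the monic gcd b^2 + 5b + 23.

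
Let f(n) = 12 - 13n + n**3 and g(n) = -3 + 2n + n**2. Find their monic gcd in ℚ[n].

-1 + n

By polynomial division,
  n**3 - 13n + 12 = (n - 2)(n**2 + 2n - 3) + (-6n + 6)
  n**2 + 2n - 3 = (-(1/6)n - 1/2)(-6n + 6) + (0)
Last nonzero remainder: -6n + 6. Dividing through by -6 gives the monic gcd n - 1.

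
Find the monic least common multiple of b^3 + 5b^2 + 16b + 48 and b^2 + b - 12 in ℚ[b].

By polynomial division,
  b^3 + 5b^2 + 16b + 48 = (b + 4)(b^2 + b - 12) + (24b + 96)
  b^2 + b - 12 = ((1/24)b - 1/8)(24b + 96) + (0)
Last nonzero remainder: 24b + 96. Dividing through by 24 gives the monic gcd b + 4.
Then lcm(f, g) = f·g / gcd(f, g); expanding and making the result monic gives the answer.

b^4 + 2b^3 + b^2 - 144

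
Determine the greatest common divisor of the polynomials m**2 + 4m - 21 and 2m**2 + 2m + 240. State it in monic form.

1

By polynomial division,
  m**2 + 4m - 21 = (1/2)(2m**2 + 2m + 240) + (3m - 141)
  2m**2 + 2m + 240 = ((2/3)m + 32)(3m - 141) + (4752)
  3m - 141 = ((1/1584)m - 47/1584)(4752) + (0)
The last nonzero remainder is the constant 4752, so the polynomials are coprime and gcd = 1.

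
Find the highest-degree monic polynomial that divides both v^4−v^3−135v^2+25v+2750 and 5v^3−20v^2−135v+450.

v+5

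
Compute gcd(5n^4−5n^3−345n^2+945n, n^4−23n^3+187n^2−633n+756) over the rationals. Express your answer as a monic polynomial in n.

Apply the Euclidean algorithm:
  5n^4−5n^3−345n^2+945n = (5)(n^4−23n^3+187n^2−633n+756) + (110n^3−1280n^2+4110n−3780)
  n^4−23n^3+187n^2−633n+756 = ((1/110)n−25/242)(110n^3−1280n^2+4110n−3780) + ((2106/121)n^2−(21060/121)n+44226/121)
  110n^3−1280n^2+4110n−3780 = ((6655/1053)n−1210/117)((2106/121)n^2−(21060/121)n+44226/121) + (0)
Last nonzero remainder: (2106/121)n^2−(21060/121)n+44226/121. Dividing through by 2106/121 gives the monic gcd n^2−10n+21.

n^2−10n+21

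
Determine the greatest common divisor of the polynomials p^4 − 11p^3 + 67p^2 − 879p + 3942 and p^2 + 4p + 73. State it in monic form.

p^2 + 4p + 73

Apply the Euclidean algorithm:
  p^4 − 11p^3 + 67p^2 − 879p + 3942 = (p^2 − 15p + 54)(p^2 + 4p + 73) + (0)
The last nonzero remainder p^2 + 4p + 73 is already monic.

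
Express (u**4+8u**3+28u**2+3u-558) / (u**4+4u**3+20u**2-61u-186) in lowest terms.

(u+6)/(u+2)

By polynomial division,
  u**4+8u**3+28u**2+3u-558 = (u**4+4u**3+20u**2-61u-186) + (4u**3+8u**2+64u-372)
  u**4+4u**3+20u**2-61u-186 = ((1/4)u+1/2)(4u**3+8u**2+64u-372) + (0)
Last nonzero remainder: 4u**3+8u**2+64u-372. Dividing through by 4 gives the monic gcd u**3+2u**2+16u-93.
Cancel u**3+2u**2+16u-93 from numerator and denominator to get the reduced form.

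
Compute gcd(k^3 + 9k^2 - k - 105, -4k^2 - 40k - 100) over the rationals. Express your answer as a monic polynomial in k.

k + 5

By polynomial division,
  k^3 + 9k^2 - k - 105 = (-(1/4)k + 1/4)(-4k^2 - 40k - 100) + (-16k - 80)
  -4k^2 - 40k - 100 = ((1/4)k + 5/4)(-16k - 80) + (0)
Last nonzero remainder: -16k - 80. Dividing through by -16 gives the monic gcd k + 5.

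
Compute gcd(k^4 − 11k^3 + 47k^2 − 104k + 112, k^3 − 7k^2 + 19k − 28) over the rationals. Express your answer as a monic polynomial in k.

Euclidean algorithm in ℚ[k]:
  k^4 − 11k^3 + 47k^2 − 104k + 112 = (k − 4)(k^3 − 7k^2 + 19k − 28) + (0)
The last nonzero remainder k^3 − 7k^2 + 19k − 28 is already monic.

k^3 − 7k^2 + 19k − 28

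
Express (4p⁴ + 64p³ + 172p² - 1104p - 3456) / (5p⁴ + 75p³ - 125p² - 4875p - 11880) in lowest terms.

By polynomial division,
  4p⁴ + 64p³ + 172p² - 1104p - 3456 = (4/5)(5p⁴ + 75p³ - 125p² - 4875p - 11880) + (4p³ + 272p² + 2796p + 6048)
  5p⁴ + 75p³ - 125p² - 4875p - 11880 = ((5/4)p - 265/4)(4p³ + 272p² + 2796p + 6048) + (14400p² + 172800p + 388800)
  4p³ + 272p² + 2796p + 6048 = ((1/3600)p + 7/450)(14400p² + 172800p + 388800) + (0)
Last nonzero remainder: 14400p² + 172800p + 388800. Dividing through by 14400 gives the monic gcd p² + 12p + 27.
Cancel p² + 12p + 27 from numerator and denominator to get the reduced form.

(4p² + 16p - 128)/(5p² + 15p - 440)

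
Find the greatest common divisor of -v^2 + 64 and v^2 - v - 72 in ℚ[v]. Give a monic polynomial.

By polynomial division,
  -v^2 + 64 = (-1)(v^2 - v - 72) + (-v - 8)
  v^2 - v - 72 = (-v + 9)(-v - 8) + (0)
Last nonzero remainder: -v - 8. Dividing through by -1 gives the monic gcd v + 8.

v + 8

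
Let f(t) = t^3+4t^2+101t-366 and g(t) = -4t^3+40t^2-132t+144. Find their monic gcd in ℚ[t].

t-3

Repeated division with remainder:
  t^3+4t^2+101t-366 = (-1/4)(-4t^3+40t^2-132t+144) + (14t^2+68t-330)
  -4t^3+40t^2-132t+144 = (-(2/7)t+208/49)(14t^2+68t-330) + (-(25232/49)t+75696/49)
  14t^2+68t-330 = (-(343/12616)t-2695/12616)(-(25232/49)t+75696/49) + (0)
Last nonzero remainder: -(25232/49)t+75696/49. Dividing through by -25232/49 gives the monic gcd t-3.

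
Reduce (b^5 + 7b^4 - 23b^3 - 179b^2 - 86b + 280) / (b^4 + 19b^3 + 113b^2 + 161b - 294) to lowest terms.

(b^3 + b^2 - 22b - 40)/(b^2 + 13b + 42)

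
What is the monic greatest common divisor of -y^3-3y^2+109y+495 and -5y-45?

By polynomial division,
  -y^3-3y^2+109y+495 = ((1/5)y^2-(6/5)y-11)(-5y-45) + (0)
Last nonzero remainder: -5y-45. Dividing through by -5 gives the monic gcd y+9.

y+9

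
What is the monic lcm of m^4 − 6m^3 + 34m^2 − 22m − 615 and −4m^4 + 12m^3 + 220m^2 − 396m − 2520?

m^6 − 7m^5 − 2m^4 + 196m^3 − 2021m^2 + 1539m + 25830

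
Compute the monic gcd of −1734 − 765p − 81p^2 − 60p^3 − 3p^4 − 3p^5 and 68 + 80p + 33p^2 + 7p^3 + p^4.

34 + 23p + 5p^2 + p^3

Euclidean algorithm in ℚ[p]:
  −3p^5 − 3p^4 − 60p^3 − 81p^2 − 765p − 1734 = (−3p + 18)(p^4 + 7p^3 + 33p^2 + 80p + 68) + (−87p^3 − 435p^2 − 2001p − 2958)
  p^4 + 7p^3 + 33p^2 + 80p + 68 = (−(1/87)p − 2/87)(−87p^3 − 435p^2 − 2001p − 2958) + (0)
Last nonzero remainder: −87p^3 − 435p^2 − 2001p − 2958. Dividing through by −87 gives the monic gcd p^3 + 5p^2 + 23p + 34.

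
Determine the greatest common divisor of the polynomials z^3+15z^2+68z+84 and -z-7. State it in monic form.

By polynomial division,
  z^3+15z^2+68z+84 = (-z^2-8z-12)(-z-7) + (0)
Last nonzero remainder: -z-7. Dividing through by -1 gives the monic gcd z+7.

z+7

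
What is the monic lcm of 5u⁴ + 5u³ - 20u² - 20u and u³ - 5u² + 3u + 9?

By polynomial division,
  5u⁴ + 5u³ - 20u² - 20u = (5u + 30)(u³ - 5u² + 3u + 9) + (115u² - 155u - 270)
  u³ - 5u² + 3u + 9 = ((1/115)u - 84/2645)(115u² - 155u - 270) + ((225/529)u + 225/529)
  115u² - 155u - 270 = ((12167/45)u - 3174/5)((225/529)u + 225/529) + (0)
Last nonzero remainder: (225/529)u + 225/529. Dividing through by 225/529 gives the monic gcd u + 1.
Then lcm(f, g) = f·g / gcd(f, g); expanding and making the result monic gives the answer.

u⁶ - 5u⁵ - u⁴ + 29u³ - 12u² - 36u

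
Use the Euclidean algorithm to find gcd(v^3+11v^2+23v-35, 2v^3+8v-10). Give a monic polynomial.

Apply the Euclidean algorithm:
  v^3+11v^2+23v-35 = (1/2)(2v^3+8v-10) + (11v^2+19v-30)
  2v^3+8v-10 = ((2/11)v-38/121)(11v^2+19v-30) + ((2350/121)v-2350/121)
  11v^2+19v-30 = ((1331/2350)v+363/235)((2350/121)v-2350/121) + (0)
Last nonzero remainder: (2350/121)v-2350/121. Dividing through by 2350/121 gives the monic gcd v-1.

v-1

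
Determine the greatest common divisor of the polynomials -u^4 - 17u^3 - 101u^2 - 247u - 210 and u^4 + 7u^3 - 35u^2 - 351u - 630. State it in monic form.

Euclidean algorithm in ℚ[u]:
  -u^4 - 17u^3 - 101u^2 - 247u - 210 = (-1)(u^4 + 7u^3 - 35u^2 - 351u - 630) + (-10u^3 - 136u^2 - 598u - 840)
  u^4 + 7u^3 - 35u^2 - 351u - 630 = (-(1/10)u + 33/50)(-10u^3 - 136u^2 - 598u - 840) + (-(126/25)u^2 - (1008/25)u - 378/5)
  -10u^3 - 136u^2 - 598u - 840 = ((125/63)u + 100/9)(-(126/25)u^2 - (1008/25)u - 378/5) + (0)
Last nonzero remainder: -(126/25)u^2 - (1008/25)u - 378/5. Dividing through by -126/25 gives the monic gcd u^2 + 8u + 15.

u^2 + 8u + 15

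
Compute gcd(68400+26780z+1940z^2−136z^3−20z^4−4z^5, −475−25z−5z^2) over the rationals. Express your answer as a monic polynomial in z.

95+5z+z^2

Repeated division with remainder:
  −4z^5−20z^4−136z^3+1940z^2+26780z+68400 = ((4/5)z^3−(244/5)z−144)(−5z^2−25z−475) + (0)
Last nonzero remainder: −5z^2−25z−475. Dividing through by −5 gives the monic gcd z^2+5z+95.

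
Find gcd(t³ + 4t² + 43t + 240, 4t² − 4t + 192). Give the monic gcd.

Apply the Euclidean algorithm:
  t³ + 4t² + 43t + 240 = ((1/4)t + 5/4)(4t² − 4t + 192) + (0)
Last nonzero remainder: 4t² − 4t + 192. Dividing through by 4 gives the monic gcd t² − t + 48.

t² − t + 48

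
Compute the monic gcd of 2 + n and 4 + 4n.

1

Euclidean algorithm in ℚ[n]:
  n + 2 = (1/4)(4n + 4) + (1)
  4n + 4 = (4n + 4)(1) + (0)
The last nonzero remainder is the constant 1, so the polynomials are coprime and gcd = 1.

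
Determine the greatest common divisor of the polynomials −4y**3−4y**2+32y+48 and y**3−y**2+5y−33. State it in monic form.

y−3

Apply the Euclidean algorithm:
  −4y**3−4y**2+32y+48 = (−4)(y**3−y**2+5y−33) + (−8y**2+52y−84)
  y**3−y**2+5y−33 = (−(1/8)y−11/16)(−8y**2+52y−84) + ((121/4)y−363/4)
  −8y**2+52y−84 = (−(32/121)y+112/121)((121/4)y−363/4) + (0)
Last nonzero remainder: (121/4)y−363/4. Dividing through by 121/4 gives the monic gcd y−3.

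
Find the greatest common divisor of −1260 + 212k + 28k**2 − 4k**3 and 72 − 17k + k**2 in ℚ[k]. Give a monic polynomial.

−9 + k

Repeated division with remainder:
  −4k**3 + 28k**2 + 212k − 1260 = (−4k − 40)(k**2 − 17k + 72) + (−180k + 1620)
  k**2 − 17k + 72 = (−(1/180)k + 2/45)(−180k + 1620) + (0)
Last nonzero remainder: −180k + 1620. Dividing through by −180 gives the monic gcd k − 9.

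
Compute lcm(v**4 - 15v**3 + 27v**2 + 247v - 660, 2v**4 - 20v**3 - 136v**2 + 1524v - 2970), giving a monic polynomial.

v**5 - 6v**4 - 108v**3 + 490v**2 + 1563v - 5940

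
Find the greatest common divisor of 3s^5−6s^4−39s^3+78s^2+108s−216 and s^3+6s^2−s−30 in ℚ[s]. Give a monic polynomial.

Apply the Euclidean algorithm:
  3s^5−6s^4−39s^3+78s^2+108s−216 = (3s^2−24s+108)(s^3+6s^2−s−30) + (−504s^2−504s+3024)
  s^3+6s^2−s−30 = (−(1/504)s−5/504)(−504s^2−504s+3024) + (0)
Last nonzero remainder: −504s^2−504s+3024. Dividing through by −504 gives the monic gcd s^2+s−6.

s^2+s−6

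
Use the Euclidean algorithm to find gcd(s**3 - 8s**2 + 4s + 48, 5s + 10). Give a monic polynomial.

Apply the Euclidean algorithm:
  s**3 - 8s**2 + 4s + 48 = ((1/5)s**2 - 2s + 24/5)(5s + 10) + (0)
Last nonzero remainder: 5s + 10. Dividing through by 5 gives the monic gcd s + 2.

s + 2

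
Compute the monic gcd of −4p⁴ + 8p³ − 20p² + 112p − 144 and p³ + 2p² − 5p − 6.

Euclidean algorithm in ℚ[p]:
  −4p⁴ + 8p³ − 20p² + 112p − 144 = (−4p + 16)(p³ + 2p² − 5p − 6) + (−72p² + 168p − 48)
  p³ + 2p² − 5p − 6 = (−(1/72)p − 13/216)(−72p² + 168p − 48) + ((40/9)p − 80/9)
  −72p² + 168p − 48 = (−(81/5)p + 27/5)((40/9)p − 80/9) + (0)
Last nonzero remainder: (40/9)p − 80/9. Dividing through by 40/9 gives the monic gcd p − 2.

p − 2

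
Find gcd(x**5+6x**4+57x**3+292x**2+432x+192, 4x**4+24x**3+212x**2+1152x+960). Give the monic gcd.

x**3+x**2+48x+48

Apply the Euclidean algorithm:
  x**5+6x**4+57x**3+292x**2+432x+192 = ((1/4)x)(4x**4+24x**3+212x**2+1152x+960) + (4x**3+4x**2+192x+192)
  4x**4+24x**3+212x**2+1152x+960 = (x+5)(4x**3+4x**2+192x+192) + (0)
Last nonzero remainder: 4x**3+4x**2+192x+192. Dividing through by 4 gives the monic gcd x**3+x**2+48x+48.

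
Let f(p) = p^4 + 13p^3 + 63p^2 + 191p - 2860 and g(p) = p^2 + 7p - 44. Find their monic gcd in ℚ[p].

p^2 + 7p - 44

Apply the Euclidean algorithm:
  p^4 + 13p^3 + 63p^2 + 191p - 2860 = (p^2 + 6p + 65)(p^2 + 7p - 44) + (0)
The last nonzero remainder p^2 + 7p - 44 is already monic.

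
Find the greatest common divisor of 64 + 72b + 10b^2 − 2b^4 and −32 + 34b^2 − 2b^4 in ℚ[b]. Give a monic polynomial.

−4 − 3b + b^2

Euclidean algorithm in ℚ[b]:
  −2b^4 + 10b^2 + 72b + 64 = (−2b^4 + 34b^2 − 32) + (−24b^2 + 72b + 96)
  −2b^4 + 34b^2 − 32 = ((1/12)b^2 + (1/4)b − 1/3)(−24b^2 + 72b + 96) + (0)
Last nonzero remainder: −24b^2 + 72b + 96. Dividing through by −24 gives the monic gcd b^2 − 3b − 4.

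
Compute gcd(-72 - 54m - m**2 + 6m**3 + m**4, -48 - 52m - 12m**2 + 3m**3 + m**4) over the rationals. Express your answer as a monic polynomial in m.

6 + 5m + m**2

Euclidean algorithm in ℚ[m]:
  m**4 + 6m**3 - m**2 - 54m - 72 = (m**4 + 3m**3 - 12m**2 - 52m - 48) + (3m**3 + 11m**2 - 2m - 24)
  m**4 + 3m**3 - 12m**2 - 52m - 48 = ((1/3)m - 2/9)(3m**3 + 11m**2 - 2m - 24) + (-(80/9)m**2 - (400/9)m - 160/3)
  3m**3 + 11m**2 - 2m - 24 = (-(27/80)m + 9/20)(-(80/9)m**2 - (400/9)m - 160/3) + (0)
Last nonzero remainder: -(80/9)m**2 - (400/9)m - 160/3. Dividing through by -80/9 gives the monic gcd m**2 + 5m + 6.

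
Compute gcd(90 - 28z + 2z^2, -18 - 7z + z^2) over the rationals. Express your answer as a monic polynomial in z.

Repeated division with remainder:
  2z^2 - 28z + 90 = (2)(z^2 - 7z - 18) + (-14z + 126)
  z^2 - 7z - 18 = (-(1/14)z - 1/7)(-14z + 126) + (0)
Last nonzero remainder: -14z + 126. Dividing through by -14 gives the monic gcd z - 9.

-9 + z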